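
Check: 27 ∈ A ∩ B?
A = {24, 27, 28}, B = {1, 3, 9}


A = {24, 27, 28}, B = {1, 3, 9}
A ∩ B = elements in both A and B
A ∩ B = ∅
Checking if 27 ∈ A ∩ B
27 is not in A ∩ B → False

27 ∉ A ∩ B


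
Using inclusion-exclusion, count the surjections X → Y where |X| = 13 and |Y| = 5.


n = |X| = 13, k = |Y| = 5. Surjections via inclusion-exclusion:
S(n,k) = Σ(-1)^i × C(k,i) × (k-i)^n, i=0 to k
i=0: (-1)^0×C(5,0)×5^13 = 1220703125
i=1: (-1)^1×C(5,1)×4^13 = -335544320
i=2: (-1)^2×C(5,2)×3^13 = 15943230
i=3: (-1)^3×C(5,3)×2^13 = -81920
i=4: (-1)^4×C(5,4)×1^13 = 5
i=5: (-1)^5×C(5,5)×0^13 = 0
Total = 901020120

Number of surjections = 901020120


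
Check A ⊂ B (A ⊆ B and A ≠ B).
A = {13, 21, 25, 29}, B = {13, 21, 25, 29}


A ⊂ B requires: A ⊆ B AND A ≠ B.
A ⊆ B? Yes
A = B? Yes
A = B, so A is not a PROPER subset.

No, A is not a proper subset of B


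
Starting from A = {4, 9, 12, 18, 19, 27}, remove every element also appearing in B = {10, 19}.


A \ B = elements in A but not in B
A = {4, 9, 12, 18, 19, 27}
B = {10, 19}
Remove from A any elements in B
A \ B = {4, 9, 12, 18, 27}

A \ B = {4, 9, 12, 18, 27}


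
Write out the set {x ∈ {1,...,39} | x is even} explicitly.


Checking each candidate:
Condition: even numbers in {1,...,39}
Result = {2, 4, 6, 8, 10, 12, 14, 16, 18, 20, 22, 24, 26, 28, 30, 32, 34, 36, 38}

{2, 4, 6, 8, 10, 12, 14, 16, 18, 20, 22, 24, 26, 28, 30, 32, 34, 36, 38}


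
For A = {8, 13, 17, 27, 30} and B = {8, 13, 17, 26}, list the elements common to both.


A ∩ B = elements in both A and B
A = {8, 13, 17, 27, 30}
B = {8, 13, 17, 26}
A ∩ B = {8, 13, 17}

A ∩ B = {8, 13, 17}


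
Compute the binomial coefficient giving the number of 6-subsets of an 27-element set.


C(n,k) = n! / (k!(n-k)!)
C(27,6) = 27! / (6!21!)
= 296010

C(27,6) = 296010


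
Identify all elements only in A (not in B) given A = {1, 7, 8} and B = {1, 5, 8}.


A = {1, 7, 8}
B = {1, 5, 8}
Region: only in A (not in B)
Elements: {7}

Elements only in A (not in B): {7}


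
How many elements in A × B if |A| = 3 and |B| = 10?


|A × B| = |A| × |B|
= 3 × 10
= 30

|A × B| = 30


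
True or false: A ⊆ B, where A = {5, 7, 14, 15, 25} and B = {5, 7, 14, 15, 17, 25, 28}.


A ⊆ B means every element of A is in B.
All elements of A are in B.
So A ⊆ B.

Yes, A ⊆ B


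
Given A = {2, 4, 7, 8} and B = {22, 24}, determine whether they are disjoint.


Disjoint means A ∩ B = ∅.
A ∩ B = ∅
A ∩ B = ∅, so A and B are disjoint.

Yes, A and B are disjoint


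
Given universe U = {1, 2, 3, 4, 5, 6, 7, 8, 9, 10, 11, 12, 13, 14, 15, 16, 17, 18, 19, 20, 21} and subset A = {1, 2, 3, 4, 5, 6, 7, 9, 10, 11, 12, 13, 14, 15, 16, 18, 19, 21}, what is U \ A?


Aᶜ = U \ A = elements in U but not in A
U = {1, 2, 3, 4, 5, 6, 7, 8, 9, 10, 11, 12, 13, 14, 15, 16, 17, 18, 19, 20, 21}
A = {1, 2, 3, 4, 5, 6, 7, 9, 10, 11, 12, 13, 14, 15, 16, 18, 19, 21}
Aᶜ = {8, 17, 20}

Aᶜ = {8, 17, 20}


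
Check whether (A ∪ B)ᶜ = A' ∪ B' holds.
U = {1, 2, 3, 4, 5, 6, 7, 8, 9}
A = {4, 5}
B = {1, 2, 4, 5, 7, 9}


LHS: A ∪ B = {1, 2, 4, 5, 7, 9}
(A ∪ B)' = U \ (A ∪ B) = {3, 6, 8}
A' = {1, 2, 3, 6, 7, 8, 9}, B' = {3, 6, 8}
Claimed RHS: A' ∪ B' = {1, 2, 3, 6, 7, 8, 9}
Identity is INVALID: LHS = {3, 6, 8} but the RHS claimed here equals {1, 2, 3, 6, 7, 8, 9}. The correct form is (A ∪ B)' = A' ∩ B'.

Identity is invalid: (A ∪ B)' = {3, 6, 8} but A' ∪ B' = {1, 2, 3, 6, 7, 8, 9}. The correct De Morgan law is (A ∪ B)' = A' ∩ B'.


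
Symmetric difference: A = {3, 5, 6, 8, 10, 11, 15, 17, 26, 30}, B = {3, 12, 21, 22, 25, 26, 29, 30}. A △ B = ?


A △ B = (A \ B) ∪ (B \ A) = elements in exactly one of A or B
A \ B = {5, 6, 8, 10, 11, 15, 17}
B \ A = {12, 21, 22, 25, 29}
A △ B = {5, 6, 8, 10, 11, 12, 15, 17, 21, 22, 25, 29}

A △ B = {5, 6, 8, 10, 11, 12, 15, 17, 21, 22, 25, 29}


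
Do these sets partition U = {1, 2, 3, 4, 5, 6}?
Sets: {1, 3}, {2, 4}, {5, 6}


A partition requires: (1) non-empty parts, (2) pairwise disjoint, (3) union = U
Parts: {1, 3}, {2, 4}, {5, 6}
Union of parts: {1, 2, 3, 4, 5, 6}
U = {1, 2, 3, 4, 5, 6}
All non-empty? True
Pairwise disjoint? True
Covers U? True

Yes, valid partition


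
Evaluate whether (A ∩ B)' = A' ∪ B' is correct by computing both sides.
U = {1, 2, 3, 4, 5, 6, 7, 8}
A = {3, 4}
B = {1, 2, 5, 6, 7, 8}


LHS: A ∩ B = ∅
(A ∩ B)' = U \ (A ∩ B) = {1, 2, 3, 4, 5, 6, 7, 8}
A' = {1, 2, 5, 6, 7, 8}, B' = {3, 4}
Claimed RHS: A' ∪ B' = {1, 2, 3, 4, 5, 6, 7, 8}
Identity is VALID: LHS = RHS = {1, 2, 3, 4, 5, 6, 7, 8} ✓

Identity is valid. (A ∩ B)' = A' ∪ B' = {1, 2, 3, 4, 5, 6, 7, 8}


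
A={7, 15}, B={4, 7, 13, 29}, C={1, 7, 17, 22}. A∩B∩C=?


A ∩ B = {7}
(A ∩ B) ∩ C = {7}

A ∩ B ∩ C = {7}


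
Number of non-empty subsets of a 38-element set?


Total subsets = 2^n = 2^38 = 274877906944
Non-empty subsets exclude the empty set: 2^n - 1
= 274877906944 - 1
= 274877906943

Number of non-empty subsets = 274877906943


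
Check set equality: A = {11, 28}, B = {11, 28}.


Two sets are equal iff they have exactly the same elements.
A = {11, 28}
B = {11, 28}
Same elements → A = B

Yes, A = B


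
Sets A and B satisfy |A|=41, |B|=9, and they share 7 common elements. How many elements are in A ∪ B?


|A ∪ B| = |A| + |B| - |A ∩ B|
= 41 + 9 - 7
= 43

|A ∪ B| = 43


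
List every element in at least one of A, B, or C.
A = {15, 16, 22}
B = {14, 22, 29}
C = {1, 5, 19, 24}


A ∪ B = {14, 15, 16, 22, 29}
(A ∪ B) ∪ C = {1, 5, 14, 15, 16, 19, 22, 24, 29}

A ∪ B ∪ C = {1, 5, 14, 15, 16, 19, 22, 24, 29}


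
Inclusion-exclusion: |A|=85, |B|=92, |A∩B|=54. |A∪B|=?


|A ∪ B| = |A| + |B| - |A ∩ B|
= 85 + 92 - 54
= 123

|A ∪ B| = 123


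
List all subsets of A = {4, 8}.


|A| = 2, so |P(A)| = 2^2 = 4
Enumerate subsets by cardinality (0 to 2):
∅, {4}, {8}, {4, 8}

P(A) has 4 subsets: ∅, {4}, {8}, {4, 8}


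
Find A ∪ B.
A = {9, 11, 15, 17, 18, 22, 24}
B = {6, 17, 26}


A ∪ B = all elements in A or B (or both)
A = {9, 11, 15, 17, 18, 22, 24}
B = {6, 17, 26}
A ∪ B = {6, 9, 11, 15, 17, 18, 22, 24, 26}

A ∪ B = {6, 9, 11, 15, 17, 18, 22, 24, 26}


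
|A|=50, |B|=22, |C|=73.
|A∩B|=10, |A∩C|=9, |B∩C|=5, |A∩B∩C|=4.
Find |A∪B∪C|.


|A∪B∪C| = |A|+|B|+|C| - |A∩B|-|A∩C|-|B∩C| + |A∩B∩C|
= 50+22+73 - 10-9-5 + 4
= 145 - 24 + 4
= 125

|A ∪ B ∪ C| = 125


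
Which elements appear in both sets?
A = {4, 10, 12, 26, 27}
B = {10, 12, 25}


A ∩ B = elements in both A and B
A = {4, 10, 12, 26, 27}
B = {10, 12, 25}
A ∩ B = {10, 12}

A ∩ B = {10, 12}


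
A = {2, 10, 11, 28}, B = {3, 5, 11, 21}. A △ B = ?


A △ B = (A \ B) ∪ (B \ A) = elements in exactly one of A or B
A \ B = {2, 10, 28}
B \ A = {3, 5, 21}
A △ B = {2, 3, 5, 10, 21, 28}

A △ B = {2, 3, 5, 10, 21, 28}


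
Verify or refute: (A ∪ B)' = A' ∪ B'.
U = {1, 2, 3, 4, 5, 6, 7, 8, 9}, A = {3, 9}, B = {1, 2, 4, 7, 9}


LHS: A ∪ B = {1, 2, 3, 4, 7, 9}
(A ∪ B)' = U \ (A ∪ B) = {5, 6, 8}
A' = {1, 2, 4, 5, 6, 7, 8}, B' = {3, 5, 6, 8}
Claimed RHS: A' ∪ B' = {1, 2, 3, 4, 5, 6, 7, 8}
Identity is INVALID: LHS = {5, 6, 8} but the RHS claimed here equals {1, 2, 3, 4, 5, 6, 7, 8}. The correct form is (A ∪ B)' = A' ∩ B'.

Identity is invalid: (A ∪ B)' = {5, 6, 8} but A' ∪ B' = {1, 2, 3, 4, 5, 6, 7, 8}. The correct De Morgan law is (A ∪ B)' = A' ∩ B'.


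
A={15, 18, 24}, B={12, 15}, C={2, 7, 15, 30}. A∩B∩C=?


A ∩ B = {15}
(A ∩ B) ∩ C = {15}

A ∩ B ∩ C = {15}


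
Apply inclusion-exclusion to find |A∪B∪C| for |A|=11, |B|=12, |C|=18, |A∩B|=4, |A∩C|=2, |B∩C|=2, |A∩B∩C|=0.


|A∪B∪C| = |A|+|B|+|C| - |A∩B|-|A∩C|-|B∩C| + |A∩B∩C|
= 11+12+18 - 4-2-2 + 0
= 41 - 8 + 0
= 33

|A ∪ B ∪ C| = 33


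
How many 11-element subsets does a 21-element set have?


C(n,k) = n! / (k!(n-k)!)
C(21,11) = 21! / (11!10!)
= 352716

C(21,11) = 352716


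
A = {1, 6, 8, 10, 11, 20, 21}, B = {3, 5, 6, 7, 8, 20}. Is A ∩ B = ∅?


Disjoint means A ∩ B = ∅.
A ∩ B = {6, 8, 20}
A ∩ B ≠ ∅, so A and B are NOT disjoint.

No, A and B are not disjoint (A ∩ B = {6, 8, 20})


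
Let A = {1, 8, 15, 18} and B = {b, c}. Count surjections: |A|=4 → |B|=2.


n = |A| = 4, k = |B| = 2. Surjections via inclusion-exclusion:
S(n,k) = Σ(-1)^i × C(k,i) × (k-i)^n, i=0 to k
i=0: (-1)^0×C(2,0)×2^4 = 16
i=1: (-1)^1×C(2,1)×1^4 = -2
i=2: (-1)^2×C(2,2)×0^4 = 0
Total = 14

Number of surjections = 14


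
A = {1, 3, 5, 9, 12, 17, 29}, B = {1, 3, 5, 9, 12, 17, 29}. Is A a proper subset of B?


A ⊂ B requires: A ⊆ B AND A ≠ B.
A ⊆ B? Yes
A = B? Yes
A = B, so A is not a PROPER subset.

No, A is not a proper subset of B


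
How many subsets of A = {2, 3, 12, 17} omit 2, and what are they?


A subset of A that omits 2 is a subset of A \ {2}, so there are 2^(n-1) = 2^3 = 8 of them.
Subsets excluding 2: ∅, {3}, {12}, {17}, {3, 12}, {3, 17}, {12, 17}, {3, 12, 17}

Subsets excluding 2 (8 total): ∅, {3}, {12}, {17}, {3, 12}, {3, 17}, {12, 17}, {3, 12, 17}


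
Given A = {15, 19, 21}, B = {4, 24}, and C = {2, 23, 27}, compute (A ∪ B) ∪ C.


A ∪ B = {4, 15, 19, 21, 24}
(A ∪ B) ∪ C = {2, 4, 15, 19, 21, 23, 24, 27}

A ∪ B ∪ C = {2, 4, 15, 19, 21, 23, 24, 27}


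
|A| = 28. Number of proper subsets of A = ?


Total subsets = 2^n = 2^28 = 268435456
Proper subsets exclude the set itself: 2^n - 1
= 268435456 - 1
= 268435455

Number of proper subsets = 268435455


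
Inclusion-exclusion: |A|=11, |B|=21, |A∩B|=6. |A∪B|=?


|A ∪ B| = |A| + |B| - |A ∩ B|
= 11 + 21 - 6
= 26

|A ∪ B| = 26


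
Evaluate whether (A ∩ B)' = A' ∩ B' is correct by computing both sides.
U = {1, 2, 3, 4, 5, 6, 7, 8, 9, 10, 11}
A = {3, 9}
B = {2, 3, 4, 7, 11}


LHS: A ∩ B = {3}
(A ∩ B)' = U \ (A ∩ B) = {1, 2, 4, 5, 6, 7, 8, 9, 10, 11}
A' = {1, 2, 4, 5, 6, 7, 8, 10, 11}, B' = {1, 5, 6, 8, 9, 10}
Claimed RHS: A' ∩ B' = {1, 5, 6, 8, 10}
Identity is INVALID: LHS = {1, 2, 4, 5, 6, 7, 8, 9, 10, 11} but the RHS claimed here equals {1, 5, 6, 8, 10}. The correct form is (A ∩ B)' = A' ∪ B'.

Identity is invalid: (A ∩ B)' = {1, 2, 4, 5, 6, 7, 8, 9, 10, 11} but A' ∩ B' = {1, 5, 6, 8, 10}. The correct De Morgan law is (A ∩ B)' = A' ∪ B'.


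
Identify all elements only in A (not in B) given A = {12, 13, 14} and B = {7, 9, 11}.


A = {12, 13, 14}
B = {7, 9, 11}
Region: only in A (not in B)
Elements: {12, 13, 14}

Elements only in A (not in B): {12, 13, 14}


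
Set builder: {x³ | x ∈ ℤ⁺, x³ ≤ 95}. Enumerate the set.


Checking each candidate:
Condition: positive perfect cubes ≤ 95
Result = {1, 8, 27, 64}

{1, 8, 27, 64}


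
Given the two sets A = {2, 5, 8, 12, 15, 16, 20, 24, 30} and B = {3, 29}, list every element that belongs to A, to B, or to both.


A ∪ B = all elements in A or B (or both)
A = {2, 5, 8, 12, 15, 16, 20, 24, 30}
B = {3, 29}
A ∪ B = {2, 3, 5, 8, 12, 15, 16, 20, 24, 29, 30}

A ∪ B = {2, 3, 5, 8, 12, 15, 16, 20, 24, 29, 30}


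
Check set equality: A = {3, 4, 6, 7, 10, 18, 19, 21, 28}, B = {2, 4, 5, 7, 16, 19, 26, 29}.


Two sets are equal iff they have exactly the same elements.
A = {3, 4, 6, 7, 10, 18, 19, 21, 28}
B = {2, 4, 5, 7, 16, 19, 26, 29}
Differences: {2, 3, 5, 6, 10, 16, 18, 21, 26, 28, 29}
A ≠ B

No, A ≠ B


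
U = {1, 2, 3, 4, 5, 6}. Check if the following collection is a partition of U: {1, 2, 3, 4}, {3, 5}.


A partition requires: (1) non-empty parts, (2) pairwise disjoint, (3) union = U
Parts: {1, 2, 3, 4}, {3, 5}
Union of parts: {1, 2, 3, 4, 5}
U = {1, 2, 3, 4, 5, 6}
All non-empty? True
Pairwise disjoint? False
Covers U? False

No, not a valid partition


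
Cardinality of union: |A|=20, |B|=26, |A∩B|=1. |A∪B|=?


|A ∪ B| = |A| + |B| - |A ∩ B|
= 20 + 26 - 1
= 45

|A ∪ B| = 45


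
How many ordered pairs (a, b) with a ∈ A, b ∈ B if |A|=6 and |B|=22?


|A × B| = |A| × |B|
= 6 × 22
= 132

|A × B| = 132


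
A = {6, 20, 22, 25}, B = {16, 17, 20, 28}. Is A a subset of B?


A ⊆ B means every element of A is in B.
Elements in A not in B: {6, 22, 25}
So A ⊄ B.

No, A ⊄ B


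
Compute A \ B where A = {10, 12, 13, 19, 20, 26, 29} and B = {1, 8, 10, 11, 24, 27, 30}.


A \ B = elements in A but not in B
A = {10, 12, 13, 19, 20, 26, 29}
B = {1, 8, 10, 11, 24, 27, 30}
Remove from A any elements in B
A \ B = {12, 13, 19, 20, 26, 29}

A \ B = {12, 13, 19, 20, 26, 29}


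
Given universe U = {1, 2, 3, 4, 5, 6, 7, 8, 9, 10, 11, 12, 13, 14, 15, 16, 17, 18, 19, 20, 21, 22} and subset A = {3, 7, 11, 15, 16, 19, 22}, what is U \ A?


Aᶜ = U \ A = elements in U but not in A
U = {1, 2, 3, 4, 5, 6, 7, 8, 9, 10, 11, 12, 13, 14, 15, 16, 17, 18, 19, 20, 21, 22}
A = {3, 7, 11, 15, 16, 19, 22}
Aᶜ = {1, 2, 4, 5, 6, 8, 9, 10, 12, 13, 14, 17, 18, 20, 21}

Aᶜ = {1, 2, 4, 5, 6, 8, 9, 10, 12, 13, 14, 17, 18, 20, 21}


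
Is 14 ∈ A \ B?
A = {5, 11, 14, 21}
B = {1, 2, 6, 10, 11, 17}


A = {5, 11, 14, 21}, B = {1, 2, 6, 10, 11, 17}
A \ B = elements in A but not in B
A \ B = {5, 14, 21}
Checking if 14 ∈ A \ B
14 is in A \ B → True

14 ∈ A \ B


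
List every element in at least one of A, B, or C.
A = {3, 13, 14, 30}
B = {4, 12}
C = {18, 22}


A ∪ B = {3, 4, 12, 13, 14, 30}
(A ∪ B) ∪ C = {3, 4, 12, 13, 14, 18, 22, 30}

A ∪ B ∪ C = {3, 4, 12, 13, 14, 18, 22, 30}


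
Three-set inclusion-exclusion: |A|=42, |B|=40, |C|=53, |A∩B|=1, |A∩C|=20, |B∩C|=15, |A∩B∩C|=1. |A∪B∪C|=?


|A∪B∪C| = |A|+|B|+|C| - |A∩B|-|A∩C|-|B∩C| + |A∩B∩C|
= 42+40+53 - 1-20-15 + 1
= 135 - 36 + 1
= 100

|A ∪ B ∪ C| = 100


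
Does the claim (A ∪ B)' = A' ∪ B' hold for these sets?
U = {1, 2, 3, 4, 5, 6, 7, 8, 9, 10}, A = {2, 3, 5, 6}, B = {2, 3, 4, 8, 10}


LHS: A ∪ B = {2, 3, 4, 5, 6, 8, 10}
(A ∪ B)' = U \ (A ∪ B) = {1, 7, 9}
A' = {1, 4, 7, 8, 9, 10}, B' = {1, 5, 6, 7, 9}
Claimed RHS: A' ∪ B' = {1, 4, 5, 6, 7, 8, 9, 10}
Identity is INVALID: LHS = {1, 7, 9} but the RHS claimed here equals {1, 4, 5, 6, 7, 8, 9, 10}. The correct form is (A ∪ B)' = A' ∩ B'.

Identity is invalid: (A ∪ B)' = {1, 7, 9} but A' ∪ B' = {1, 4, 5, 6, 7, 8, 9, 10}. The correct De Morgan law is (A ∪ B)' = A' ∩ B'.


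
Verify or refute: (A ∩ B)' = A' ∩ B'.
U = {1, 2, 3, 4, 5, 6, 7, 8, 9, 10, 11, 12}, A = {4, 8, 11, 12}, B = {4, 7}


LHS: A ∩ B = {4}
(A ∩ B)' = U \ (A ∩ B) = {1, 2, 3, 5, 6, 7, 8, 9, 10, 11, 12}
A' = {1, 2, 3, 5, 6, 7, 9, 10}, B' = {1, 2, 3, 5, 6, 8, 9, 10, 11, 12}
Claimed RHS: A' ∩ B' = {1, 2, 3, 5, 6, 9, 10}
Identity is INVALID: LHS = {1, 2, 3, 5, 6, 7, 8, 9, 10, 11, 12} but the RHS claimed here equals {1, 2, 3, 5, 6, 9, 10}. The correct form is (A ∩ B)' = A' ∪ B'.

Identity is invalid: (A ∩ B)' = {1, 2, 3, 5, 6, 7, 8, 9, 10, 11, 12} but A' ∩ B' = {1, 2, 3, 5, 6, 9, 10}. The correct De Morgan law is (A ∩ B)' = A' ∪ B'.


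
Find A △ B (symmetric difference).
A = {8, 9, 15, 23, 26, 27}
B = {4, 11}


A △ B = (A \ B) ∪ (B \ A) = elements in exactly one of A or B
A \ B = {8, 9, 15, 23, 26, 27}
B \ A = {4, 11}
A △ B = {4, 8, 9, 11, 15, 23, 26, 27}

A △ B = {4, 8, 9, 11, 15, 23, 26, 27}


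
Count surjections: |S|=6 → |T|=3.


n = |S| = 6, k = |T| = 3. Surjections via inclusion-exclusion:
S(n,k) = Σ(-1)^i × C(k,i) × (k-i)^n, i=0 to k
i=0: (-1)^0×C(3,0)×3^6 = 729
i=1: (-1)^1×C(3,1)×2^6 = -192
i=2: (-1)^2×C(3,2)×1^6 = 3
i=3: (-1)^3×C(3,3)×0^6 = 0
Total = 540

Number of surjections = 540


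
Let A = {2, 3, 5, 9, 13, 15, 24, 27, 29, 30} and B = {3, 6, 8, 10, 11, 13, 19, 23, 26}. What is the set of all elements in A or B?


A ∪ B = all elements in A or B (or both)
A = {2, 3, 5, 9, 13, 15, 24, 27, 29, 30}
B = {3, 6, 8, 10, 11, 13, 19, 23, 26}
A ∪ B = {2, 3, 5, 6, 8, 9, 10, 11, 13, 15, 19, 23, 24, 26, 27, 29, 30}

A ∪ B = {2, 3, 5, 6, 8, 9, 10, 11, 13, 15, 19, 23, 24, 26, 27, 29, 30}


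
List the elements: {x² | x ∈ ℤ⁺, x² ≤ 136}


Checking each candidate:
Condition: positive perfect squares ≤ 136
Result = {1, 4, 9, 16, 25, 36, 49, 64, 81, 100, 121}

{1, 4, 9, 16, 25, 36, 49, 64, 81, 100, 121}


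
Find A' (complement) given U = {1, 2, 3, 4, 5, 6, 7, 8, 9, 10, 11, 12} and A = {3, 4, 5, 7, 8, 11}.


Aᶜ = U \ A = elements in U but not in A
U = {1, 2, 3, 4, 5, 6, 7, 8, 9, 10, 11, 12}
A = {3, 4, 5, 7, 8, 11}
Aᶜ = {1, 2, 6, 9, 10, 12}

Aᶜ = {1, 2, 6, 9, 10, 12}


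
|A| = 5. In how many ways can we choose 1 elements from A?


C(n,k) = n! / (k!(n-k)!)
C(5,1) = 5! / (1!4!)
= 5

C(5,1) = 5


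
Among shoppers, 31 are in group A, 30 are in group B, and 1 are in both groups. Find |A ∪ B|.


|A ∪ B| = |A| + |B| - |A ∩ B|
= 31 + 30 - 1
= 60

|A ∪ B| = 60


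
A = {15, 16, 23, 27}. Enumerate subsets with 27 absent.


A subset of A that omits 27 is a subset of A \ {27}, so there are 2^(n-1) = 2^3 = 8 of them.
Subsets excluding 27: ∅, {15}, {16}, {23}, {15, 16}, {15, 23}, {16, 23}, {15, 16, 23}

Subsets excluding 27 (8 total): ∅, {15}, {16}, {23}, {15, 16}, {15, 23}, {16, 23}, {15, 16, 23}


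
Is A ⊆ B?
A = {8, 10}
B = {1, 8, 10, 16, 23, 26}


A ⊆ B means every element of A is in B.
All elements of A are in B.
So A ⊆ B.

Yes, A ⊆ B


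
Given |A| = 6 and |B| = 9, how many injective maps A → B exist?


An injection sends each of |A| = 6 inputs to a distinct output in B.
# injections = |B|·(|B|-1)·…·(|B|-|A|+1) = 9! / (9 - 6)!
= 9 × 8 × 7 × 6 × 5 × 4
= 60480

Number of injections = 60480


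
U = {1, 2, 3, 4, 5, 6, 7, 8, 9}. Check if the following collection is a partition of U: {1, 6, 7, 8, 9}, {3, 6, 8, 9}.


A partition requires: (1) non-empty parts, (2) pairwise disjoint, (3) union = U
Parts: {1, 6, 7, 8, 9}, {3, 6, 8, 9}
Union of parts: {1, 3, 6, 7, 8, 9}
U = {1, 2, 3, 4, 5, 6, 7, 8, 9}
All non-empty? True
Pairwise disjoint? False
Covers U? False

No, not a valid partition


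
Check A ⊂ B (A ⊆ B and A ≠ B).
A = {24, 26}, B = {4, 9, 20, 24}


A ⊂ B requires: A ⊆ B AND A ≠ B.
A ⊆ B? No
A ⊄ B, so A is not a proper subset.

No, A is not a proper subset of B


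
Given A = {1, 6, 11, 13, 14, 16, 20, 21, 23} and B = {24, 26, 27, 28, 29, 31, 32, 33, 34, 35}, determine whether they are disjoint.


Disjoint means A ∩ B = ∅.
A ∩ B = ∅
A ∩ B = ∅, so A and B are disjoint.

Yes, A and B are disjoint


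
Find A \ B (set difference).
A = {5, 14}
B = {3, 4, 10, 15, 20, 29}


A \ B = elements in A but not in B
A = {5, 14}
B = {3, 4, 10, 15, 20, 29}
Remove from A any elements in B
A \ B = {5, 14}

A \ B = {5, 14}


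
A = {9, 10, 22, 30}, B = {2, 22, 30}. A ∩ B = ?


A ∩ B = elements in both A and B
A = {9, 10, 22, 30}
B = {2, 22, 30}
A ∩ B = {22, 30}

A ∩ B = {22, 30}


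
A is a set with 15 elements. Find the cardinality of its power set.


Number of subsets = 2^n
= 2^15
= 32768

|P(A)| = 32768


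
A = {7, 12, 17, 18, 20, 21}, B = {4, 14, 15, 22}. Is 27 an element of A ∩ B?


A = {7, 12, 17, 18, 20, 21}, B = {4, 14, 15, 22}
A ∩ B = elements in both A and B
A ∩ B = ∅
Checking if 27 ∈ A ∩ B
27 is not in A ∩ B → False

27 ∉ A ∩ B


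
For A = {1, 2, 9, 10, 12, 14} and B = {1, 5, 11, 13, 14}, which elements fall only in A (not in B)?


A = {1, 2, 9, 10, 12, 14}
B = {1, 5, 11, 13, 14}
Region: only in A (not in B)
Elements: {2, 9, 10, 12}

Elements only in A (not in B): {2, 9, 10, 12}


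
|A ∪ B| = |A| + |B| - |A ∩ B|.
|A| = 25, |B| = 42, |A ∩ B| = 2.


|A ∪ B| = |A| + |B| - |A ∩ B|
= 25 + 42 - 2
= 65

|A ∪ B| = 65


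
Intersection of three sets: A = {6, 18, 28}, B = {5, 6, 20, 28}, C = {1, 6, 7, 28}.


A ∩ B = {6, 28}
(A ∩ B) ∩ C = {6, 28}

A ∩ B ∩ C = {6, 28}


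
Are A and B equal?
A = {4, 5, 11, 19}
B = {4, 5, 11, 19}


Two sets are equal iff they have exactly the same elements.
A = {4, 5, 11, 19}
B = {4, 5, 11, 19}
Same elements → A = B

Yes, A = B


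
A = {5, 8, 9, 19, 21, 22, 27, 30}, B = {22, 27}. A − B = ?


A \ B = elements in A but not in B
A = {5, 8, 9, 19, 21, 22, 27, 30}
B = {22, 27}
Remove from A any elements in B
A \ B = {5, 8, 9, 19, 21, 30}

A \ B = {5, 8, 9, 19, 21, 30}


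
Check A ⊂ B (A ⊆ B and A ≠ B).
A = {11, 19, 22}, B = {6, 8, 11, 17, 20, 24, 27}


A ⊂ B requires: A ⊆ B AND A ≠ B.
A ⊆ B? No
A ⊄ B, so A is not a proper subset.

No, A is not a proper subset of B


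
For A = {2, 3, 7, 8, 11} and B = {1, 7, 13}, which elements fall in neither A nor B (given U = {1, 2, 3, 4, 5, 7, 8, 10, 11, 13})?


A = {2, 3, 7, 8, 11}
B = {1, 7, 13}
Region: in neither A nor B (given U = {1, 2, 3, 4, 5, 7, 8, 10, 11, 13})
Elements: {4, 5, 10}

Elements in neither A nor B (given U = {1, 2, 3, 4, 5, 7, 8, 10, 11, 13}): {4, 5, 10}


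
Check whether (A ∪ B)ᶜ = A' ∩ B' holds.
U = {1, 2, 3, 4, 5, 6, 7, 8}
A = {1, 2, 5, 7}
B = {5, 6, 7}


LHS: A ∪ B = {1, 2, 5, 6, 7}
(A ∪ B)' = U \ (A ∪ B) = {3, 4, 8}
A' = {3, 4, 6, 8}, B' = {1, 2, 3, 4, 8}
Claimed RHS: A' ∩ B' = {3, 4, 8}
Identity is VALID: LHS = RHS = {3, 4, 8} ✓

Identity is valid. (A ∪ B)' = A' ∩ B' = {3, 4, 8}


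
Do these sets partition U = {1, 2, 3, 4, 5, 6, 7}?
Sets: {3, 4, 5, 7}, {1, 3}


A partition requires: (1) non-empty parts, (2) pairwise disjoint, (3) union = U
Parts: {3, 4, 5, 7}, {1, 3}
Union of parts: {1, 3, 4, 5, 7}
U = {1, 2, 3, 4, 5, 6, 7}
All non-empty? True
Pairwise disjoint? False
Covers U? False

No, not a valid partition


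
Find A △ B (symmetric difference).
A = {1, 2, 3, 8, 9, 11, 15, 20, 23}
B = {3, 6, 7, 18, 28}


A △ B = (A \ B) ∪ (B \ A) = elements in exactly one of A or B
A \ B = {1, 2, 8, 9, 11, 15, 20, 23}
B \ A = {6, 7, 18, 28}
A △ B = {1, 2, 6, 7, 8, 9, 11, 15, 18, 20, 23, 28}

A △ B = {1, 2, 6, 7, 8, 9, 11, 15, 18, 20, 23, 28}


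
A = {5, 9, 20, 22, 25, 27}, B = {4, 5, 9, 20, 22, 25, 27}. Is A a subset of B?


A ⊆ B means every element of A is in B.
All elements of A are in B.
So A ⊆ B.

Yes, A ⊆ B


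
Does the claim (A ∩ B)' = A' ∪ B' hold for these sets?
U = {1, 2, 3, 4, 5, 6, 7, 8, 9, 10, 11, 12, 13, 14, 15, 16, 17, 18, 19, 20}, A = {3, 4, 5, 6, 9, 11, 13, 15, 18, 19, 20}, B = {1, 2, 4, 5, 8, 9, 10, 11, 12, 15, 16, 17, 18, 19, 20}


LHS: A ∩ B = {4, 5, 9, 11, 15, 18, 19, 20}
(A ∩ B)' = U \ (A ∩ B) = {1, 2, 3, 6, 7, 8, 10, 12, 13, 14, 16, 17}
A' = {1, 2, 7, 8, 10, 12, 14, 16, 17}, B' = {3, 6, 7, 13, 14}
Claimed RHS: A' ∪ B' = {1, 2, 3, 6, 7, 8, 10, 12, 13, 14, 16, 17}
Identity is VALID: LHS = RHS = {1, 2, 3, 6, 7, 8, 10, 12, 13, 14, 16, 17} ✓

Identity is valid. (A ∩ B)' = A' ∪ B' = {1, 2, 3, 6, 7, 8, 10, 12, 13, 14, 16, 17}


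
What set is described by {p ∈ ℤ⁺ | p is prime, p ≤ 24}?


Checking each candidate:
Condition: primes ≤ 24
Result = {2, 3, 5, 7, 11, 13, 17, 19, 23}

{2, 3, 5, 7, 11, 13, 17, 19, 23}


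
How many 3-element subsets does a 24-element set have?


C(n,k) = n! / (k!(n-k)!)
C(24,3) = 24! / (3!21!)
= 2024

C(24,3) = 2024


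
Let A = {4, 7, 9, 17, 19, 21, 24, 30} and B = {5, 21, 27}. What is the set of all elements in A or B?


A ∪ B = all elements in A or B (or both)
A = {4, 7, 9, 17, 19, 21, 24, 30}
B = {5, 21, 27}
A ∪ B = {4, 5, 7, 9, 17, 19, 21, 24, 27, 30}

A ∪ B = {4, 5, 7, 9, 17, 19, 21, 24, 27, 30}


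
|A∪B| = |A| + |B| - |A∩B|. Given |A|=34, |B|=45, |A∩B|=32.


|A ∪ B| = |A| + |B| - |A ∩ B|
= 34 + 45 - 32
= 47

|A ∪ B| = 47


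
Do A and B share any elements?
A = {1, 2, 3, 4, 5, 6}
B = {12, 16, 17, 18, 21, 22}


Disjoint means A ∩ B = ∅.
A ∩ B = ∅
A ∩ B = ∅, so A and B are disjoint.

No — A and B share no elements (A ∩ B = ∅), so they are disjoint


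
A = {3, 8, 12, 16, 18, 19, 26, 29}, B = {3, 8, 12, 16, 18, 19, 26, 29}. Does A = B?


Two sets are equal iff they have exactly the same elements.
A = {3, 8, 12, 16, 18, 19, 26, 29}
B = {3, 8, 12, 16, 18, 19, 26, 29}
Same elements → A = B

Yes, A = B


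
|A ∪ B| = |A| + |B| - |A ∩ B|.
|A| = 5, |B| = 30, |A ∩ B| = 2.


|A ∪ B| = |A| + |B| - |A ∩ B|
= 5 + 30 - 2
= 33

|A ∪ B| = 33


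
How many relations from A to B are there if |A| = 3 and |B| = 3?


A relation from A to B is any subset of A × B.
|A × B| = 3 × 3 = 9
# relations = 2^|A × B| = 2^9 = 512

Number of relations = 512


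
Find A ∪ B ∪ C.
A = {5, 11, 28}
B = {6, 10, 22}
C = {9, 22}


A ∪ B = {5, 6, 10, 11, 22, 28}
(A ∪ B) ∪ C = {5, 6, 9, 10, 11, 22, 28}

A ∪ B ∪ C = {5, 6, 9, 10, 11, 22, 28}


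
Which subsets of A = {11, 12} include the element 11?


A subset of A contains 11 iff the remaining 1 elements form any subset of A \ {11}.
Count: 2^(n-1) = 2^1 = 2
Subsets containing 11: {11}, {11, 12}

Subsets containing 11 (2 total): {11}, {11, 12}


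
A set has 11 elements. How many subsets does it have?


Number of subsets = 2^n
= 2^11
= 2048

|P(A)| = 2048


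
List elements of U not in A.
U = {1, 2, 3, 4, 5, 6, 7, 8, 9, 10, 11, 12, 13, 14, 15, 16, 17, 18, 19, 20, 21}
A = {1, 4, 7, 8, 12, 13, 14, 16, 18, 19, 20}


Aᶜ = U \ A = elements in U but not in A
U = {1, 2, 3, 4, 5, 6, 7, 8, 9, 10, 11, 12, 13, 14, 15, 16, 17, 18, 19, 20, 21}
A = {1, 4, 7, 8, 12, 13, 14, 16, 18, 19, 20}
Aᶜ = {2, 3, 5, 6, 9, 10, 11, 15, 17, 21}

Aᶜ = {2, 3, 5, 6, 9, 10, 11, 15, 17, 21}


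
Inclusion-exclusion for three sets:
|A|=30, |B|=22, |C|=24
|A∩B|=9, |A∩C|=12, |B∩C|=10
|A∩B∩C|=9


|A∪B∪C| = |A|+|B|+|C| - |A∩B|-|A∩C|-|B∩C| + |A∩B∩C|
= 30+22+24 - 9-12-10 + 9
= 76 - 31 + 9
= 54

|A ∪ B ∪ C| = 54


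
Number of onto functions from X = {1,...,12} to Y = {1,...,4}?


n = |X| = 12, k = |Y| = 4. Surjections via inclusion-exclusion:
S(n,k) = Σ(-1)^i × C(k,i) × (k-i)^n, i=0 to k
i=0: (-1)^0×C(4,0)×4^12 = 16777216
i=1: (-1)^1×C(4,1)×3^12 = -2125764
i=2: (-1)^2×C(4,2)×2^12 = 24576
i=3: (-1)^3×C(4,3)×1^12 = -4
i=4: (-1)^4×C(4,4)×0^12 = 0
Total = 14676024

Number of surjections = 14676024


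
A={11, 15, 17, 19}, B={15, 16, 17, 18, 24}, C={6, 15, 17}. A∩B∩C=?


A ∩ B = {15, 17}
(A ∩ B) ∩ C = {15, 17}

A ∩ B ∩ C = {15, 17}


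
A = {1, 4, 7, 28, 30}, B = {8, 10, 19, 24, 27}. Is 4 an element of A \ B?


A = {1, 4, 7, 28, 30}, B = {8, 10, 19, 24, 27}
A \ B = elements in A but not in B
A \ B = {1, 4, 7, 28, 30}
Checking if 4 ∈ A \ B
4 is in A \ B → True

4 ∈ A \ B


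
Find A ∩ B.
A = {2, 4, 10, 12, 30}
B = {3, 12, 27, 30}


A ∩ B = elements in both A and B
A = {2, 4, 10, 12, 30}
B = {3, 12, 27, 30}
A ∩ B = {12, 30}

A ∩ B = {12, 30}


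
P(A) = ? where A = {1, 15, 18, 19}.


|A| = 4, so |P(A)| = 2^4 = 16
Enumerate subsets by cardinality (0 to 4):
∅, {1}, {15}, {18}, {19}, {1, 15}, {1, 18}, {1, 19}, {15, 18}, {15, 19}, {18, 19}, {1, 15, 18}, {1, 15, 19}, {1, 18, 19}, {15, 18, 19}, {1, 15, 18, 19}

P(A) has 16 subsets: ∅, {1}, {15}, {18}, {19}, {1, 15}, {1, 18}, {1, 19}, {15, 18}, {15, 19}, {18, 19}, {1, 15, 18}, {1, 15, 19}, {1, 18, 19}, {15, 18, 19}, {1, 15, 18, 19}


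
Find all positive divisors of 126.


Checking each candidate:
Condition: positive divisors of 126
Result = {1, 2, 3, 6, 7, 9, 14, 18, 21, 42, 63, 126}

{1, 2, 3, 6, 7, 9, 14, 18, 21, 42, 63, 126}


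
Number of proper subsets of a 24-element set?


Total subsets = 2^n = 2^24 = 16777216
Proper subsets exclude the set itself: 2^n - 1
= 16777216 - 1
= 16777215

Number of proper subsets = 16777215


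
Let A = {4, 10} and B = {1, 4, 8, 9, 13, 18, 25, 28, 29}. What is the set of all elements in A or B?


A ∪ B = all elements in A or B (or both)
A = {4, 10}
B = {1, 4, 8, 9, 13, 18, 25, 28, 29}
A ∪ B = {1, 4, 8, 9, 10, 13, 18, 25, 28, 29}

A ∪ B = {1, 4, 8, 9, 10, 13, 18, 25, 28, 29}


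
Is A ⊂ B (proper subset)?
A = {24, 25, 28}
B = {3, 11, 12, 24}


A ⊂ B requires: A ⊆ B AND A ≠ B.
A ⊆ B? No
A ⊄ B, so A is not a proper subset.

No, A is not a proper subset of B


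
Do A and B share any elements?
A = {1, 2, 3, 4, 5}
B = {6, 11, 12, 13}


Disjoint means A ∩ B = ∅.
A ∩ B = ∅
A ∩ B = ∅, so A and B are disjoint.

No — A and B share no elements (A ∩ B = ∅), so they are disjoint


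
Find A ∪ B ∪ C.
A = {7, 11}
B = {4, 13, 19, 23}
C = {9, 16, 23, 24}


A ∪ B = {4, 7, 11, 13, 19, 23}
(A ∪ B) ∪ C = {4, 7, 9, 11, 13, 16, 19, 23, 24}

A ∪ B ∪ C = {4, 7, 9, 11, 13, 16, 19, 23, 24}


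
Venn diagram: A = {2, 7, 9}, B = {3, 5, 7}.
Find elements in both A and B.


A = {2, 7, 9}
B = {3, 5, 7}
Region: in both A and B
Elements: {7}

Elements in both A and B: {7}


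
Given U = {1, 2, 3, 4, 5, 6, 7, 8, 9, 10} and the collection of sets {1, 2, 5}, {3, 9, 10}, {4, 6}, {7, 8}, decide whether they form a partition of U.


A partition requires: (1) non-empty parts, (2) pairwise disjoint, (3) union = U
Parts: {1, 2, 5}, {3, 9, 10}, {4, 6}, {7, 8}
Union of parts: {1, 2, 3, 4, 5, 6, 7, 8, 9, 10}
U = {1, 2, 3, 4, 5, 6, 7, 8, 9, 10}
All non-empty? True
Pairwise disjoint? True
Covers U? True

Yes, valid partition


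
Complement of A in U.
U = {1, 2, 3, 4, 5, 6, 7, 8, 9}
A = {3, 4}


Aᶜ = U \ A = elements in U but not in A
U = {1, 2, 3, 4, 5, 6, 7, 8, 9}
A = {3, 4}
Aᶜ = {1, 2, 5, 6, 7, 8, 9}

Aᶜ = {1, 2, 5, 6, 7, 8, 9}


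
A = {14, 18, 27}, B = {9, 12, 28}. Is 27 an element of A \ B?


A = {14, 18, 27}, B = {9, 12, 28}
A \ B = elements in A but not in B
A \ B = {14, 18, 27}
Checking if 27 ∈ A \ B
27 is in A \ B → True

27 ∈ A \ B


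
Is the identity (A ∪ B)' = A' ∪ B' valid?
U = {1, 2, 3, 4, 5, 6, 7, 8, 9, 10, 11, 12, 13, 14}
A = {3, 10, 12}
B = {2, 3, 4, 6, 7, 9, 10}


LHS: A ∪ B = {2, 3, 4, 6, 7, 9, 10, 12}
(A ∪ B)' = U \ (A ∪ B) = {1, 5, 8, 11, 13, 14}
A' = {1, 2, 4, 5, 6, 7, 8, 9, 11, 13, 14}, B' = {1, 5, 8, 11, 12, 13, 14}
Claimed RHS: A' ∪ B' = {1, 2, 4, 5, 6, 7, 8, 9, 11, 12, 13, 14}
Identity is INVALID: LHS = {1, 5, 8, 11, 13, 14} but the RHS claimed here equals {1, 2, 4, 5, 6, 7, 8, 9, 11, 12, 13, 14}. The correct form is (A ∪ B)' = A' ∩ B'.

Identity is invalid: (A ∪ B)' = {1, 5, 8, 11, 13, 14} but A' ∪ B' = {1, 2, 4, 5, 6, 7, 8, 9, 11, 12, 13, 14}. The correct De Morgan law is (A ∪ B)' = A' ∩ B'.


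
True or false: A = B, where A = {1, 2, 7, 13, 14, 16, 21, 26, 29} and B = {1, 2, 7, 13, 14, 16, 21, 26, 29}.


Two sets are equal iff they have exactly the same elements.
A = {1, 2, 7, 13, 14, 16, 21, 26, 29}
B = {1, 2, 7, 13, 14, 16, 21, 26, 29}
Same elements → A = B

Yes, A = B


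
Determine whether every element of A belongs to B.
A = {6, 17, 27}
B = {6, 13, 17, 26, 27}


A ⊆ B means every element of A is in B.
All elements of A are in B.
So A ⊆ B.

Yes, A ⊆ B


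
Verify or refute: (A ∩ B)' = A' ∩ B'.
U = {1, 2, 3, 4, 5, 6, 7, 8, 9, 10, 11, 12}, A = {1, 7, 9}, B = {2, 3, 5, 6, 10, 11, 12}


LHS: A ∩ B = ∅
(A ∩ B)' = U \ (A ∩ B) = {1, 2, 3, 4, 5, 6, 7, 8, 9, 10, 11, 12}
A' = {2, 3, 4, 5, 6, 8, 10, 11, 12}, B' = {1, 4, 7, 8, 9}
Claimed RHS: A' ∩ B' = {4, 8}
Identity is INVALID: LHS = {1, 2, 3, 4, 5, 6, 7, 8, 9, 10, 11, 12} but the RHS claimed here equals {4, 8}. The correct form is (A ∩ B)' = A' ∪ B'.

Identity is invalid: (A ∩ B)' = {1, 2, 3, 4, 5, 6, 7, 8, 9, 10, 11, 12} but A' ∩ B' = {4, 8}. The correct De Morgan law is (A ∩ B)' = A' ∪ B'.


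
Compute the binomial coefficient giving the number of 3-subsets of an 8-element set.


C(n,k) = n! / (k!(n-k)!)
C(8,3) = 8! / (3!5!)
= 56

C(8,3) = 56


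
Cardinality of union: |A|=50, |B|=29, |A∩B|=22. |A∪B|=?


|A ∪ B| = |A| + |B| - |A ∩ B|
= 50 + 29 - 22
= 57

|A ∪ B| = 57


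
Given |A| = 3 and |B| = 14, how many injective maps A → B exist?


An injection sends each of |A| = 3 inputs to a distinct output in B.
# injections = |B|·(|B|-1)·…·(|B|-|A|+1) = 14! / (14 - 3)!
= 14 × 13 × 12
= 2184

Number of injections = 2184


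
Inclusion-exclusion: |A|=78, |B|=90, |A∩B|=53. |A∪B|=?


|A ∪ B| = |A| + |B| - |A ∩ B|
= 78 + 90 - 53
= 115

|A ∪ B| = 115


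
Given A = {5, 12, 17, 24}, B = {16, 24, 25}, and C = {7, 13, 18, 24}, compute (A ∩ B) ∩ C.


A ∩ B = {24}
(A ∩ B) ∩ C = {24}

A ∩ B ∩ C = {24}


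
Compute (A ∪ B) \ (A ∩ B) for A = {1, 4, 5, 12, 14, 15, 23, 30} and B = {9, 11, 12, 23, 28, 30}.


A △ B = (A \ B) ∪ (B \ A) = elements in exactly one of A or B
A \ B = {1, 4, 5, 14, 15}
B \ A = {9, 11, 28}
A △ B = {1, 4, 5, 9, 11, 14, 15, 28}

A △ B = {1, 4, 5, 9, 11, 14, 15, 28}


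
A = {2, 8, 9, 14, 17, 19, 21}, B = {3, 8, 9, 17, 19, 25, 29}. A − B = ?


A \ B = elements in A but not in B
A = {2, 8, 9, 14, 17, 19, 21}
B = {3, 8, 9, 17, 19, 25, 29}
Remove from A any elements in B
A \ B = {2, 14, 21}

A \ B = {2, 14, 21}


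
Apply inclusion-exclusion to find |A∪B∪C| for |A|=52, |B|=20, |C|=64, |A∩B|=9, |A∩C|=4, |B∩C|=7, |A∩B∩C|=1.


|A∪B∪C| = |A|+|B|+|C| - |A∩B|-|A∩C|-|B∩C| + |A∩B∩C|
= 52+20+64 - 9-4-7 + 1
= 136 - 20 + 1
= 117

|A ∪ B ∪ C| = 117


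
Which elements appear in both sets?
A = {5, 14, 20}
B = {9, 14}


A ∩ B = elements in both A and B
A = {5, 14, 20}
B = {9, 14}
A ∩ B = {14}

A ∩ B = {14}


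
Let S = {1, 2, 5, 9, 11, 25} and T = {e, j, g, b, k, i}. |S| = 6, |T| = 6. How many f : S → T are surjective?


n = |S| = 6, k = |T| = 6. Surjections via inclusion-exclusion:
S(n,k) = Σ(-1)^i × C(k,i) × (k-i)^n, i=0 to k
i=0: (-1)^0×C(6,0)×6^6 = 46656
i=1: (-1)^1×C(6,1)×5^6 = -93750
i=2: (-1)^2×C(6,2)×4^6 = 61440
i=3: (-1)^3×C(6,3)×3^6 = -14580
i=4: (-1)^4×C(6,4)×2^6 = 960
i=5: (-1)^5×C(6,5)×1^6 = -6
i=6: (-1)^6×C(6,6)×0^6 = 0
Total = 720

Number of surjections = 720


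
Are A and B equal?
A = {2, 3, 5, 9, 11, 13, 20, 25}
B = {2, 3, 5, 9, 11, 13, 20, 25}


Two sets are equal iff they have exactly the same elements.
A = {2, 3, 5, 9, 11, 13, 20, 25}
B = {2, 3, 5, 9, 11, 13, 20, 25}
Same elements → A = B

Yes, A = B


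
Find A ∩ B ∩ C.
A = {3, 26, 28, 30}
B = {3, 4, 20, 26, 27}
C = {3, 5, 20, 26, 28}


A ∩ B = {3, 26}
(A ∩ B) ∩ C = {3, 26}

A ∩ B ∩ C = {3, 26}


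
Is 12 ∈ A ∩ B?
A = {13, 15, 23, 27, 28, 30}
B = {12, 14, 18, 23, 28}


A = {13, 15, 23, 27, 28, 30}, B = {12, 14, 18, 23, 28}
A ∩ B = elements in both A and B
A ∩ B = {23, 28}
Checking if 12 ∈ A ∩ B
12 is not in A ∩ B → False

12 ∉ A ∩ B


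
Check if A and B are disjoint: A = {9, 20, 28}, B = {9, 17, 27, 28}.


Disjoint means A ∩ B = ∅.
A ∩ B = {9, 28}
A ∩ B ≠ ∅, so A and B are NOT disjoint.

No, A and B are not disjoint (A ∩ B = {9, 28})


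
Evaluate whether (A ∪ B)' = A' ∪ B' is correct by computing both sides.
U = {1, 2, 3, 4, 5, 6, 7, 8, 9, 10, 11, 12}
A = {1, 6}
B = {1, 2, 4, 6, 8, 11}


LHS: A ∪ B = {1, 2, 4, 6, 8, 11}
(A ∪ B)' = U \ (A ∪ B) = {3, 5, 7, 9, 10, 12}
A' = {2, 3, 4, 5, 7, 8, 9, 10, 11, 12}, B' = {3, 5, 7, 9, 10, 12}
Claimed RHS: A' ∪ B' = {2, 3, 4, 5, 7, 8, 9, 10, 11, 12}
Identity is INVALID: LHS = {3, 5, 7, 9, 10, 12} but the RHS claimed here equals {2, 3, 4, 5, 7, 8, 9, 10, 11, 12}. The correct form is (A ∪ B)' = A' ∩ B'.

Identity is invalid: (A ∪ B)' = {3, 5, 7, 9, 10, 12} but A' ∪ B' = {2, 3, 4, 5, 7, 8, 9, 10, 11, 12}. The correct De Morgan law is (A ∪ B)' = A' ∩ B'.


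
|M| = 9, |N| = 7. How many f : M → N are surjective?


n = |M| = 9, k = |N| = 7. Surjections via inclusion-exclusion:
S(n,k) = Σ(-1)^i × C(k,i) × (k-i)^n, i=0 to k
i=0: (-1)^0×C(7,0)×7^9 = 40353607
i=1: (-1)^1×C(7,1)×6^9 = -70543872
i=2: (-1)^2×C(7,2)×5^9 = 41015625
i=3: (-1)^3×C(7,3)×4^9 = -9175040
i=4: (-1)^4×C(7,4)×3^9 = 688905
i=5: (-1)^5×C(7,5)×2^9 = -10752
i=6: (-1)^6×C(7,6)×1^9 = 7
i=7: (-1)^7×C(7,7)×0^9 = 0
Total = 2328480

Number of surjections = 2328480


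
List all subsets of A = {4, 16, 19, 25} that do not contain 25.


A subset of A that omits 25 is a subset of A \ {25}, so there are 2^(n-1) = 2^3 = 8 of them.
Subsets excluding 25: ∅, {4}, {16}, {19}, {4, 16}, {4, 19}, {16, 19}, {4, 16, 19}

Subsets excluding 25 (8 total): ∅, {4}, {16}, {19}, {4, 16}, {4, 19}, {16, 19}, {4, 16, 19}


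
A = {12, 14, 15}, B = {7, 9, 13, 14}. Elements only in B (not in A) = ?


A = {12, 14, 15}
B = {7, 9, 13, 14}
Region: only in B (not in A)
Elements: {7, 9, 13}

Elements only in B (not in A): {7, 9, 13}


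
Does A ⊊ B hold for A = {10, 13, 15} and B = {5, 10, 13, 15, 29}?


A ⊂ B requires: A ⊆ B AND A ≠ B.
A ⊆ B? Yes
A = B? No
A ⊂ B: Yes (A is a proper subset of B)

Yes, A ⊂ B


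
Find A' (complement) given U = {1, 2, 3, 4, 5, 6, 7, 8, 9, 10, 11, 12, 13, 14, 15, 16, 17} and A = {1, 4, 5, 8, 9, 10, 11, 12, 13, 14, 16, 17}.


Aᶜ = U \ A = elements in U but not in A
U = {1, 2, 3, 4, 5, 6, 7, 8, 9, 10, 11, 12, 13, 14, 15, 16, 17}
A = {1, 4, 5, 8, 9, 10, 11, 12, 13, 14, 16, 17}
Aᶜ = {2, 3, 6, 7, 15}

Aᶜ = {2, 3, 6, 7, 15}


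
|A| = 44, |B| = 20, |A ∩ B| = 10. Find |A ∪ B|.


|A ∪ B| = |A| + |B| - |A ∩ B|
= 44 + 20 - 10
= 54

|A ∪ B| = 54


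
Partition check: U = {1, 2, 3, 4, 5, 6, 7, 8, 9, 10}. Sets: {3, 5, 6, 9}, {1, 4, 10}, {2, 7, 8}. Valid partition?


A partition requires: (1) non-empty parts, (2) pairwise disjoint, (3) union = U
Parts: {3, 5, 6, 9}, {1, 4, 10}, {2, 7, 8}
Union of parts: {1, 2, 3, 4, 5, 6, 7, 8, 9, 10}
U = {1, 2, 3, 4, 5, 6, 7, 8, 9, 10}
All non-empty? True
Pairwise disjoint? True
Covers U? True

Yes, valid partition


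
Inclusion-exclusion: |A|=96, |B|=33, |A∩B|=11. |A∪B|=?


|A ∪ B| = |A| + |B| - |A ∩ B|
= 96 + 33 - 11
= 118

|A ∪ B| = 118


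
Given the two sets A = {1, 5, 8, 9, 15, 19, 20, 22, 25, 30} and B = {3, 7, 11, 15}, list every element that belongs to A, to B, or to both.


A ∪ B = all elements in A or B (or both)
A = {1, 5, 8, 9, 15, 19, 20, 22, 25, 30}
B = {3, 7, 11, 15}
A ∪ B = {1, 3, 5, 7, 8, 9, 11, 15, 19, 20, 22, 25, 30}

A ∪ B = {1, 3, 5, 7, 8, 9, 11, 15, 19, 20, 22, 25, 30}


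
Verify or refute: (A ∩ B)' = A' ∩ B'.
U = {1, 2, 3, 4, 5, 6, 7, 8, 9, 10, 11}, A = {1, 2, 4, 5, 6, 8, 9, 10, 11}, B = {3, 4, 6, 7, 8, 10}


LHS: A ∩ B = {4, 6, 8, 10}
(A ∩ B)' = U \ (A ∩ B) = {1, 2, 3, 5, 7, 9, 11}
A' = {3, 7}, B' = {1, 2, 5, 9, 11}
Claimed RHS: A' ∩ B' = ∅
Identity is INVALID: LHS = {1, 2, 3, 5, 7, 9, 11} but the RHS claimed here equals ∅. The correct form is (A ∩ B)' = A' ∪ B'.

Identity is invalid: (A ∩ B)' = {1, 2, 3, 5, 7, 9, 11} but A' ∩ B' = ∅. The correct De Morgan law is (A ∩ B)' = A' ∪ B'.


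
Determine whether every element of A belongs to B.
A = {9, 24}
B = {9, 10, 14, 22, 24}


A ⊆ B means every element of A is in B.
All elements of A are in B.
So A ⊆ B.

Yes, A ⊆ B


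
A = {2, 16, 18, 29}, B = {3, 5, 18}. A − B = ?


A \ B = elements in A but not in B
A = {2, 16, 18, 29}
B = {3, 5, 18}
Remove from A any elements in B
A \ B = {2, 16, 29}

A \ B = {2, 16, 29}


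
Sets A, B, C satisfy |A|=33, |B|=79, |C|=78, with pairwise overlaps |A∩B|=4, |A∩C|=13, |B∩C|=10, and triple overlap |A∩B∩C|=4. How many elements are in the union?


|A∪B∪C| = |A|+|B|+|C| - |A∩B|-|A∩C|-|B∩C| + |A∩B∩C|
= 33+79+78 - 4-13-10 + 4
= 190 - 27 + 4
= 167

|A ∪ B ∪ C| = 167


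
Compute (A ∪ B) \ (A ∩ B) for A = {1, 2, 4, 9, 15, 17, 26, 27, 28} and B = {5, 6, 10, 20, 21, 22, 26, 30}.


A △ B = (A \ B) ∪ (B \ A) = elements in exactly one of A or B
A \ B = {1, 2, 4, 9, 15, 17, 27, 28}
B \ A = {5, 6, 10, 20, 21, 22, 30}
A △ B = {1, 2, 4, 5, 6, 9, 10, 15, 17, 20, 21, 22, 27, 28, 30}

A △ B = {1, 2, 4, 5, 6, 9, 10, 15, 17, 20, 21, 22, 27, 28, 30}
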